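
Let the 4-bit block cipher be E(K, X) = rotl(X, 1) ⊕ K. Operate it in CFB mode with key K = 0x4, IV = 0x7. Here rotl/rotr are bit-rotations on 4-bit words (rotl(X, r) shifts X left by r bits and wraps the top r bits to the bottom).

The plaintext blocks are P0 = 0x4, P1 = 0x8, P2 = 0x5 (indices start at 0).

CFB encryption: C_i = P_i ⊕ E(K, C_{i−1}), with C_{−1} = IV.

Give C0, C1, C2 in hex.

C0 = 0xE, C1 = 0x1, C2 = 0x3

C0: E(K, 0x7) = 0xA; 0x4 ⊕ 0xA = 0xE.
C1: E(K, 0xE) = 0x9; 0x8 ⊕ 0x9 = 0x1.
C2: E(K, 0x1) = 0x6; 0x5 ⊕ 0x6 = 0x3.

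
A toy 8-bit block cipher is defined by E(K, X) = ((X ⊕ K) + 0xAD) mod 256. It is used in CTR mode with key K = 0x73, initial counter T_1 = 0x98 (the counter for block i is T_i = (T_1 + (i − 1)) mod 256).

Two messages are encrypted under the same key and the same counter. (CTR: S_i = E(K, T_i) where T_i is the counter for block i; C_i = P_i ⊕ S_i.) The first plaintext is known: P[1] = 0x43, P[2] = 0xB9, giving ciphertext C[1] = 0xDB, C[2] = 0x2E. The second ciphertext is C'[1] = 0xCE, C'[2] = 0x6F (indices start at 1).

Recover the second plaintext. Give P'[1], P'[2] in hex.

P'[1] = 0x56, P'[2] = 0xF8

In CTR with a reused counter, both messages share the same keystream S_i, so C_i ⊕ C'_i = P_i ⊕ P'_i and thus P'_i = P_i ⊕ C_i ⊕ C'_i.
P'[1]: 0x43 ⊕ 0xDB ⊕ 0xCE = 0x56.
P'[2]: 0xB9 ⊕ 0x2E ⊕ 0x6F = 0xF8.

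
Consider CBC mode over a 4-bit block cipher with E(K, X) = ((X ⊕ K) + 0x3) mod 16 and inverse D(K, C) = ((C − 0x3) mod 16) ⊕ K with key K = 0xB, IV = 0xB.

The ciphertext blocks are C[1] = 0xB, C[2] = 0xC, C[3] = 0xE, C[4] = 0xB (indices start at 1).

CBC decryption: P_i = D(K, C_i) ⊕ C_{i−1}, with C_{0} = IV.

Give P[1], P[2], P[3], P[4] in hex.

P[1] = 0x8, P[2] = 0x9, P[3] = 0xC, P[4] = 0xD

P[1]: D(K, 0xB) = 0x3; 0x3 ⊕ 0xB = 0x8.
P[2]: D(K, 0xC) = 0x2; 0x2 ⊕ 0xB = 0x9.
P[3]: D(K, 0xE) = 0x0; 0x0 ⊕ 0xC = 0xC.
P[4]: D(K, 0xB) = 0x3; 0x3 ⊕ 0xE = 0xD.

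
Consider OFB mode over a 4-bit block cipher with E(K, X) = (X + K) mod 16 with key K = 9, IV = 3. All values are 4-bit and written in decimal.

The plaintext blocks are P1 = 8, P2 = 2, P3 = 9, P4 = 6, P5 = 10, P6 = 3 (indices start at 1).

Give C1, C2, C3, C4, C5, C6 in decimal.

C1 = 4, C2 = 7, C3 = 7, C4 = 1, C5 = 10, C6 = 10

OFB encryption: S_i = E(K, S_{i−1}) with S_{0} = IV; C_i = P_i ⊕ S_i.
C1: S = E(K, 3) = 12; 8 ⊕ 12 = 4.
C2: S = E(K, 12) = 5; 2 ⊕ 5 = 7.
C3: S = E(K, 5) = 14; 9 ⊕ 14 = 7.
C4: S = E(K, 14) = 7; 6 ⊕ 7 = 1.
C5: S = E(K, 7) = 0; 10 ⊕ 0 = 10.
C6: S = E(K, 0) = 9; 3 ⊕ 9 = 10.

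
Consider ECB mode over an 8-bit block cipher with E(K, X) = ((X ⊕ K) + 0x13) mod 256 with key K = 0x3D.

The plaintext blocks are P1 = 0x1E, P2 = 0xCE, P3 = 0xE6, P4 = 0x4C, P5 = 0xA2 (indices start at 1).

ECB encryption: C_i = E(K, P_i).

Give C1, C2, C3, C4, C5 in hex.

C1: E(K, 0x1E) = 0x36.
C2: E(K, 0xCE) = 0x06.
C3: E(K, 0xE6) = 0xEE.
C4: E(K, 0x4C) = 0x84.
C5: E(K, 0xA2) = 0xB2.

C1 = 0x36, C2 = 0x06, C3 = 0xEE, C4 = 0x84, C5 = 0xB2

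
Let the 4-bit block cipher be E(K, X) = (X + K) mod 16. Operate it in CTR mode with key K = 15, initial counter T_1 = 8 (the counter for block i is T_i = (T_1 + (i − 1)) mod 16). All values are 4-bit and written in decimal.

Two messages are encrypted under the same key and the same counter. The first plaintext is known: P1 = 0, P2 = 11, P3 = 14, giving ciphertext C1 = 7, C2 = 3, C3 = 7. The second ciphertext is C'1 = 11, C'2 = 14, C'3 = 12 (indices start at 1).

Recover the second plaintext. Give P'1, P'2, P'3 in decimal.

In CTR with a reused counter, both messages share the same keystream S_i, so C_i ⊕ C'_i = P_i ⊕ P'_i and thus P'_i = P_i ⊕ C_i ⊕ C'_i.
P'1: 0 ⊕ 7 ⊕ 11 = 12.
P'2: 11 ⊕ 3 ⊕ 14 = 6.
P'3: 14 ⊕ 7 ⊕ 12 = 5.

P'1 = 12, P'2 = 6, P'3 = 5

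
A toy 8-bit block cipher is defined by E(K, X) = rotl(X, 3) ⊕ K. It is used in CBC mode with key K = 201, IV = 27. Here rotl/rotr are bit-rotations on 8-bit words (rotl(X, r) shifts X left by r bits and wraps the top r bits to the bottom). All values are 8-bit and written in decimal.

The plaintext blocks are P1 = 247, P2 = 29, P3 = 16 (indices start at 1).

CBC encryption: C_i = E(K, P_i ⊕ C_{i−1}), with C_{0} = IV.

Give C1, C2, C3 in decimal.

C1 = 174, C2 = 84, C3 = 235

C1: P1 ⊕ 27 = 236; E(K, 236) = 174.
C2: P2 ⊕ 174 = 179; E(K, 179) = 84.
C3: P3 ⊕ 84 = 68; E(K, 68) = 235.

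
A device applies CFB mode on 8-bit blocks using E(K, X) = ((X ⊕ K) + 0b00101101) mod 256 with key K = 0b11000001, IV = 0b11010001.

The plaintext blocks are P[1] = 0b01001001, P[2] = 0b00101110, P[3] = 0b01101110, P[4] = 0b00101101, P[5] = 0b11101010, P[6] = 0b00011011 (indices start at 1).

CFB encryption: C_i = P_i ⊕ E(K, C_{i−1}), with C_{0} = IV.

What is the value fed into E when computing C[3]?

C[1]: E(K, 0b11010001) = 0b00111101; 0b01001001 ⊕ 0b00111101 = 0b01110100.
C[2]: E(K, 0b01110100) = 0b11100010; 0b00101110 ⊕ 0b11100010 = 0b11001100.
C[3]: E(K, 0b11001100) = 0b00111010; 0b01101110 ⊕ 0b00111010 = 0b01010100.
So the input to E for block [3] is 0b11001100.

0b11001100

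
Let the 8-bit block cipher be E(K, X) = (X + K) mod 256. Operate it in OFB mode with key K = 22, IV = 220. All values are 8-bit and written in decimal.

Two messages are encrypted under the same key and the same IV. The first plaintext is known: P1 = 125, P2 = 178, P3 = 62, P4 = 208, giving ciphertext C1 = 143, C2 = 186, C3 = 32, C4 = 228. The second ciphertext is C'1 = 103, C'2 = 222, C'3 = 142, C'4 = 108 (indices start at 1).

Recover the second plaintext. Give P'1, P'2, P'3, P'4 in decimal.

In OFB with a reused IV, both messages share the same keystream S_i, so C_i ⊕ C'_i = P_i ⊕ P'_i and thus P'_i = P_i ⊕ C_i ⊕ C'_i.
P'1: 125 ⊕ 143 ⊕ 103 = 149.
P'2: 178 ⊕ 186 ⊕ 222 = 214.
P'3: 62 ⊕ 32 ⊕ 142 = 144.
P'4: 208 ⊕ 228 ⊕ 108 = 88.

P'1 = 149, P'2 = 214, P'3 = 144, P'4 = 88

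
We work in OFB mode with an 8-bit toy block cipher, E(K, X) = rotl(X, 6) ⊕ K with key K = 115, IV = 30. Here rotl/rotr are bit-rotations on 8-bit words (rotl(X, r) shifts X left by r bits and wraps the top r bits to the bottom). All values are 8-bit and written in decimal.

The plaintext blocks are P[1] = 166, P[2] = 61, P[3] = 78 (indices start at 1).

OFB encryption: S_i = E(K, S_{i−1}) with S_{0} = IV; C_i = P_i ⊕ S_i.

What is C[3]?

C[1]: S = E(K, 30) = 244; 166 ⊕ 244 = 82.
C[2]: S = E(K, 244) = 78; 61 ⊕ 78 = 115.
C[3]: S = E(K, 78) = 224; 78 ⊕ 224 = 174.

C[3] = 174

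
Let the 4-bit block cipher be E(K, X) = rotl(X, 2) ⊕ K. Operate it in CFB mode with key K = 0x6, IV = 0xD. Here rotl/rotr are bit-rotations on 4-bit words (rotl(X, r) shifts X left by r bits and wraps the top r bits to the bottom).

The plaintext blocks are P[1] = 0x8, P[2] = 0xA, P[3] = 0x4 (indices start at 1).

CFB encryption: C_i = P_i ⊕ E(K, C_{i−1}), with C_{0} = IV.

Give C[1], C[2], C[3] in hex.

C[1]: E(K, 0xD) = 0x1; 0x8 ⊕ 0x1 = 0x9.
C[2]: E(K, 0x9) = 0x0; 0xA ⊕ 0x0 = 0xA.
C[3]: E(K, 0xA) = 0xC; 0x4 ⊕ 0xC = 0x8.

C[1] = 0x9, C[2] = 0xA, C[3] = 0x8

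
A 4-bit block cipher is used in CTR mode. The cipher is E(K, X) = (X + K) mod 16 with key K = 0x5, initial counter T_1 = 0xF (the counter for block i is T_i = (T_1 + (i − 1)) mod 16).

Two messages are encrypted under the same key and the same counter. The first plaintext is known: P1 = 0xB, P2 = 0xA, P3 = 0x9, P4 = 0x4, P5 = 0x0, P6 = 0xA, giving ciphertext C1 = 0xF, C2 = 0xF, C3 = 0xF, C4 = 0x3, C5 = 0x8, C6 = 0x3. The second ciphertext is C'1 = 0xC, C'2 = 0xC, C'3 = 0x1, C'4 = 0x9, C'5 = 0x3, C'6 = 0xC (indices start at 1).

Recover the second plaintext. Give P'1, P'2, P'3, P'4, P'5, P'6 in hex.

In CTR with a reused counter, both messages share the same keystream S_i, so C_i ⊕ C'_i = P_i ⊕ P'_i and thus P'_i = P_i ⊕ C_i ⊕ C'_i.
P'1: 0xB ⊕ 0xF ⊕ 0xC = 0x8.
P'2: 0xA ⊕ 0xF ⊕ 0xC = 0x9.
P'3: 0x9 ⊕ 0xF ⊕ 0x1 = 0x7.
P'4: 0x4 ⊕ 0x3 ⊕ 0x9 = 0xE.
P'5: 0x0 ⊕ 0x8 ⊕ 0x3 = 0xB.
P'6: 0xA ⊕ 0x3 ⊕ 0xC = 0x5.

P'1 = 0x8, P'2 = 0x9, P'3 = 0x7, P'4 = 0xE, P'5 = 0xB, P'6 = 0x5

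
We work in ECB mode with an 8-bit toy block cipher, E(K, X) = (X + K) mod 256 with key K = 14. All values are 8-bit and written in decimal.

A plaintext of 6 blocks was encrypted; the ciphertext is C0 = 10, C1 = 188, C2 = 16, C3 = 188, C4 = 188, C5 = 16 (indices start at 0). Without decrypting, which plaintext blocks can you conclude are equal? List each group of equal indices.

P1 = P3 = P4; P2 = P5

ECB encrypts each block independently with the same key, so equal ciphertext blocks imply equal plaintext blocks.
C1 = C3 = C4 = 188, so P1 = P3 = P4.
C2 = C5 = 16, so P2 = P5.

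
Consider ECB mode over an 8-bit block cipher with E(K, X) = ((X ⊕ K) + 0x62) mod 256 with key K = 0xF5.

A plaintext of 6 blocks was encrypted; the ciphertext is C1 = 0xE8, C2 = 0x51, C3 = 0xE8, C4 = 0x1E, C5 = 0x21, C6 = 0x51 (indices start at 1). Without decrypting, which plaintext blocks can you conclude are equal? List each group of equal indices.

P1 = P3; P2 = P6

ECB encrypts each block independently with the same key, so equal ciphertext blocks imply equal plaintext blocks.
C1 = C3 = 0xE8, so P1 = P3.
C2 = C6 = 0x51, so P2 = P6.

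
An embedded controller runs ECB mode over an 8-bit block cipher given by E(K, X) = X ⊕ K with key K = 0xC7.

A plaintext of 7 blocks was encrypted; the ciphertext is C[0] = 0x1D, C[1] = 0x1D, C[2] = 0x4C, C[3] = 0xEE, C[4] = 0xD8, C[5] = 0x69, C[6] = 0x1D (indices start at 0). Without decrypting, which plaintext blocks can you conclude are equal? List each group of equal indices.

ECB encrypts each block independently with the same key, so equal ciphertext blocks imply equal plaintext blocks.
C[0] = C[1] = C[6] = 0x1D, so P[0] = P[1] = P[6].

P[0] = P[1] = P[6]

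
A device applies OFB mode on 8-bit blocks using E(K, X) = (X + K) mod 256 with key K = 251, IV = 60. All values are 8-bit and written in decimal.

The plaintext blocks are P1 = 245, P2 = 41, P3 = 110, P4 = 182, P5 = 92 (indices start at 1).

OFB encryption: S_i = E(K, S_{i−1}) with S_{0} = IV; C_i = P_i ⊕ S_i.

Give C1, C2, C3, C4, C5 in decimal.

C1 = 194, C2 = 27, C3 = 67, C4 = 158, C5 = 127

C1: S = E(K, 60) = 55; 245 ⊕ 55 = 194.
C2: S = E(K, 55) = 50; 41 ⊕ 50 = 27.
C3: S = E(K, 50) = 45; 110 ⊕ 45 = 67.
C4: S = E(K, 45) = 40; 182 ⊕ 40 = 158.
C5: S = E(K, 40) = 35; 92 ⊕ 35 = 127.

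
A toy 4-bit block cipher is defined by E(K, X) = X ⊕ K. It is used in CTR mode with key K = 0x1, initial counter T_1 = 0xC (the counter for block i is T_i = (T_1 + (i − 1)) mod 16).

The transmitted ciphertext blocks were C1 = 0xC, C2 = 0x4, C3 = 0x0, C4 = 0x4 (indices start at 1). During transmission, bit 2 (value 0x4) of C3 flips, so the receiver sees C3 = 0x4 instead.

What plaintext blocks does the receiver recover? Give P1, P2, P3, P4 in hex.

P1 = 0x1, P2 = 0x8, P3 = 0xB, P4 = 0xA

CTR decryption: S_i = E(K, T_i) where T_i is the counter for block i; P_i = C_i ⊕ S_i.
Only C3 changed, to 0x4. In CTR, a change in C_i flips the same bit in P_i only; the keystream is unaffected. Decrypting the received ciphertext:
P1: T = 0xC, S = E(K, T) = 0xD; 0xC ⊕ 0xD = 0x1.
P2: T = 0xD, S = E(K, T) = 0xC; 0x4 ⊕ 0xC = 0x8.
P3: T = 0xE, S = E(K, T) = 0xF; 0x4 ⊕ 0xF = 0xB.
P4: T = 0xF, S = E(K, T) = 0xE; 0x4 ⊕ 0xE = 0xA.
Blocks that differ from the original plaintext: P3.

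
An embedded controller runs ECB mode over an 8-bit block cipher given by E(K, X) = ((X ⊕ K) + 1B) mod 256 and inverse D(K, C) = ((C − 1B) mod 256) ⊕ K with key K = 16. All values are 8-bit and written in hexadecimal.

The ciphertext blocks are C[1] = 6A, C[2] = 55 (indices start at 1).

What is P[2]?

ECB decryption: P_i = D(K, C_i).
P[2]: D(K, 55) = 2C.

P[2] = 2C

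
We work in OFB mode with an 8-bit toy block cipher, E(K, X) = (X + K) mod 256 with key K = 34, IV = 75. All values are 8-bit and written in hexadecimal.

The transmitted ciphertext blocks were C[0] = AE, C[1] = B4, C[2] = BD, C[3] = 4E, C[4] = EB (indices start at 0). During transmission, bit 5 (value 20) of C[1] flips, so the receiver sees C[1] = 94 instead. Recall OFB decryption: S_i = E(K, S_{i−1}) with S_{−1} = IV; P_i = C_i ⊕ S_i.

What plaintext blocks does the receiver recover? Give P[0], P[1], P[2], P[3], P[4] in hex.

P[0] = 07, P[1] = 49, P[2] = AC, P[3] = 0B, P[4] = 92

Only C[1] changed, to 94. In OFB, a change in C_i flips the same bit in P_i only; the keystream is unaffected. Decrypting the received ciphertext:
P[0]: S = E(K, 75) = A9; AE ⊕ A9 = 07.
P[1]: S = E(K, A9) = DD; 94 ⊕ DD = 49.
P[2]: S = E(K, DD) = 11; BD ⊕ 11 = AC.
P[3]: S = E(K, 11) = 45; 4E ⊕ 45 = 0B.
P[4]: S = E(K, 45) = 79; EB ⊕ 79 = 92.
Blocks that differ from the original plaintext: P[1].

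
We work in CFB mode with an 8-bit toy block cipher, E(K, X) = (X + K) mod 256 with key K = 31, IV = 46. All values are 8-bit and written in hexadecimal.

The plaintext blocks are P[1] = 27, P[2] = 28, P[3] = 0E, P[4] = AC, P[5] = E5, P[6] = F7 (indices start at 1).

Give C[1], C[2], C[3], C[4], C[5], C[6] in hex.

CFB encryption: C_i = P_i ⊕ E(K, C_{i−1}), with C_{0} = IV.
C[1]: E(K, 46) = 77; 27 ⊕ 77 = 50.
C[2]: E(K, 50) = 81; 28 ⊕ 81 = A9.
C[3]: E(K, A9) = DA; 0E ⊕ DA = D4.
C[4]: E(K, D4) = 05; AC ⊕ 05 = A9.
C[5]: E(K, A9) = DA; E5 ⊕ DA = 3F.
C[6]: E(K, 3F) = 70; F7 ⊕ 70 = 87.

C[1] = 50, C[2] = A9, C[3] = D4, C[4] = A9, C[5] = 3F, C[6] = 87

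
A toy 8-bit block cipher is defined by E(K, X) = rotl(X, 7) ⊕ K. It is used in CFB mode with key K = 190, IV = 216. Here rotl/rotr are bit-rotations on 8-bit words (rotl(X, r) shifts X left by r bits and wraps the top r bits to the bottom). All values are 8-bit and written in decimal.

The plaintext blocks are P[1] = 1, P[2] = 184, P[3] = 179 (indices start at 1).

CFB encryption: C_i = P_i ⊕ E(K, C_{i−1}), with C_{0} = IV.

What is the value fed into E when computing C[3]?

239

C[1]: E(K, 216) = 210; 1 ⊕ 210 = 211.
C[2]: E(K, 211) = 87; 184 ⊕ 87 = 239.
C[3]: E(K, 239) = 73; 179 ⊕ 73 = 250.
So the input to E for block [3] is 239.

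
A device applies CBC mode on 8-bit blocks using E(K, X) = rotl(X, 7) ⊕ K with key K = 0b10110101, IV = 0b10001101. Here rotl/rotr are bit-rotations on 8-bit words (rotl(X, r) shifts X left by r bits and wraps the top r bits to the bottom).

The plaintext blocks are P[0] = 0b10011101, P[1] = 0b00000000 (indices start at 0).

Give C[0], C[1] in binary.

C[0] = 0b10111101, C[1] = 0b01101011

CBC encryption: C_i = E(K, P_i ⊕ C_{i−1}), with C_{−1} = IV.
C[0]: P[0] ⊕ 0b10001101 = 0b00010000; E(K, 0b00010000) = 0b10111101.
C[1]: P[1] ⊕ 0b10111101 = 0b10111101; E(K, 0b10111101) = 0b01101011.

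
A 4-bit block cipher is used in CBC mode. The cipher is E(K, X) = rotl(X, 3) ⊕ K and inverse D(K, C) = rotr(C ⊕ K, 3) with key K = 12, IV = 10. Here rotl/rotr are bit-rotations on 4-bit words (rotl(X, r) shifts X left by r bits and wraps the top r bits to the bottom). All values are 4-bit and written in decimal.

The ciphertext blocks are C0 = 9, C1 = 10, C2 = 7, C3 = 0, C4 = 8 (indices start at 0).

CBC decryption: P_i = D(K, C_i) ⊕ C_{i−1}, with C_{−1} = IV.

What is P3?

P3 = 14

P3: D(K, 0) = 9; 9 ⊕ 7 = 14.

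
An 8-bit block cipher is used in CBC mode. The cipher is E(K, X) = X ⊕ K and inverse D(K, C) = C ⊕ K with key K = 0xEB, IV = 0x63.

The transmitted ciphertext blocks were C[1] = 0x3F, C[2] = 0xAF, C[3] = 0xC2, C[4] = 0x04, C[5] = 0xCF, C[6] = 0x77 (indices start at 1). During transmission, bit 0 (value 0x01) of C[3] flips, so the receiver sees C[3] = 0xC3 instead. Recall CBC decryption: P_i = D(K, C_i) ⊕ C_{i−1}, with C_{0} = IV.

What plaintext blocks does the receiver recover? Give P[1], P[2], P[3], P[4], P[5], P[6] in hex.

P[1] = 0xB7, P[2] = 0x7B, P[3] = 0x87, P[4] = 0x2C, P[5] = 0x20, P[6] = 0x53

Only C[3] changed, to 0xC3. In CBC, a change in C_i garbles P_i and flips the same bit in P_{i+1}. Decrypting the received ciphertext:
P[1]: D(K, 0x3F) = 0xD4; 0xD4 ⊕ 0x63 = 0xB7.
P[2]: D(K, 0xAF) = 0x44; 0x44 ⊕ 0x3F = 0x7B.
P[3]: D(K, 0xC3) = 0x28; 0x28 ⊕ 0xAF = 0x87.
P[4]: D(K, 0x04) = 0xEF; 0xEF ⊕ 0xC3 = 0x2C.
P[5]: D(K, 0xCF) = 0x24; 0x24 ⊕ 0x04 = 0x20.
P[6]: D(K, 0x77) = 0x9C; 0x9C ⊕ 0xCF = 0x53.
Blocks that differ from the original plaintext: P[3], P[4].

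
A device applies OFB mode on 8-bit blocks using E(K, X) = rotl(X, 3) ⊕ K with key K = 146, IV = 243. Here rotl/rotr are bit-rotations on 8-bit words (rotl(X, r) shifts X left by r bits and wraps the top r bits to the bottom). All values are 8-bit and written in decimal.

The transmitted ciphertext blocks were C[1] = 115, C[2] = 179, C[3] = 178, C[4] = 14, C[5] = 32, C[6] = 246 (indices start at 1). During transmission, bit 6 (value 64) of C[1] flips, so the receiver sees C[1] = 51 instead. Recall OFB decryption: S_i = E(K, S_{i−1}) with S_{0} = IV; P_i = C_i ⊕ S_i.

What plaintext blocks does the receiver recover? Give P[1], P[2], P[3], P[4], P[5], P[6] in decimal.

P[1] = 62, P[2] = 73, P[3] = 247, P[4] = 182, P[5] = 119, P[6] = 222

Only C[1] changed, to 51. In OFB, a change in C_i flips the same bit in P_i only; the keystream is unaffected. Decrypting the received ciphertext:
P[1]: S = E(K, 243) = 13; 51 ⊕ 13 = 62.
P[2]: S = E(K, 13) = 250; 179 ⊕ 250 = 73.
P[3]: S = E(K, 250) = 69; 178 ⊕ 69 = 247.
P[4]: S = E(K, 69) = 184; 14 ⊕ 184 = 182.
P[5]: S = E(K, 184) = 87; 32 ⊕ 87 = 119.
P[6]: S = E(K, 87) = 40; 246 ⊕ 40 = 222.
Blocks that differ from the original plaintext: P[1].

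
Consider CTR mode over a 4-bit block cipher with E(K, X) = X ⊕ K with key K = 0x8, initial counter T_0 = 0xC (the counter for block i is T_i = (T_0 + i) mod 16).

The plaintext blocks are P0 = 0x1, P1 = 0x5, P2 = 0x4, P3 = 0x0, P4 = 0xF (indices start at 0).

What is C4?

C4 = 0x7

CTR encryption: S_i = E(K, T_i) where T_i is the counter for block i; C_i = P_i ⊕ S_i.
C0: T = 0xC, S = E(K, T) = 0x4; 0x1 ⊕ 0x4 = 0x5.
C1: T = 0xD, S = E(K, T) = 0x5; 0x5 ⊕ 0x5 = 0x0.
C2: T = 0xE, S = E(K, T) = 0x6; 0x4 ⊕ 0x6 = 0x2.
C3: T = 0xF, S = E(K, T) = 0x7; 0x0 ⊕ 0x7 = 0x7.
C4: T = 0x0, S = E(K, T) = 0x8; 0xF ⊕ 0x8 = 0x7.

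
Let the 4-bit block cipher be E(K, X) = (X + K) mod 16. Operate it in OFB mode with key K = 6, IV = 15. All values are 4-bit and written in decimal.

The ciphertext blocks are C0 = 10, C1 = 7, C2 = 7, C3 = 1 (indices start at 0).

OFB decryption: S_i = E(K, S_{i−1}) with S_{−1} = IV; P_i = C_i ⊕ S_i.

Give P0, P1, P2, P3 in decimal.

P0: S = E(K, 15) = 5; 10 ⊕ 5 = 15.
P1: S = E(K, 5) = 11; 7 ⊕ 11 = 12.
P2: S = E(K, 11) = 1; 7 ⊕ 1 = 6.
P3: S = E(K, 1) = 7; 1 ⊕ 7 = 6.

P0 = 15, P1 = 12, P2 = 6, P3 = 6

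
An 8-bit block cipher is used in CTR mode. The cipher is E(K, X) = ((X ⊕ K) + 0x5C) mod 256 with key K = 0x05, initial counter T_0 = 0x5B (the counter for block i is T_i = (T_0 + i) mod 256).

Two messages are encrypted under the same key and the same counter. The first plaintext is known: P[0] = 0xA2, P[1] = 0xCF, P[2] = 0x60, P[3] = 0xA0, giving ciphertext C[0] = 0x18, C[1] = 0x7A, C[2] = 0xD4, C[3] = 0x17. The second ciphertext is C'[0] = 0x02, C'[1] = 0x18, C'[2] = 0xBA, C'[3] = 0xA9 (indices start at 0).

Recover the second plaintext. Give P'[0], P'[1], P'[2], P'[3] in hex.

In CTR with a reused counter, both messages share the same keystream S_i, so C_i ⊕ C'_i = P_i ⊕ P'_i and thus P'_i = P_i ⊕ C_i ⊕ C'_i.
P'[0]: 0xA2 ⊕ 0x18 ⊕ 0x02 = 0xB8.
P'[1]: 0xCF ⊕ 0x7A ⊕ 0x18 = 0xAD.
P'[2]: 0x60 ⊕ 0xD4 ⊕ 0xBA = 0x0E.
P'[3]: 0xA0 ⊕ 0x17 ⊕ 0xA9 = 0x1E.

P'[0] = 0xB8, P'[1] = 0xAD, P'[2] = 0x0E, P'[3] = 0x1E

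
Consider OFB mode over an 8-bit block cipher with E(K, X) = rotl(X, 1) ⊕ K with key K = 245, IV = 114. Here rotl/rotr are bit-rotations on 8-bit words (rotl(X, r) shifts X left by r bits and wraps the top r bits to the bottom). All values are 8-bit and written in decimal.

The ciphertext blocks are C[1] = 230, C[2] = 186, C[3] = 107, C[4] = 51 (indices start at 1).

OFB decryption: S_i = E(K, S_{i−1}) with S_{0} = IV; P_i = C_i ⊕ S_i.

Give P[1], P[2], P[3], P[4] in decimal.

P[1] = 247, P[2] = 109, P[3] = 49, P[4] = 114

P[1]: S = E(K, 114) = 17; 230 ⊕ 17 = 247.
P[2]: S = E(K, 17) = 215; 186 ⊕ 215 = 109.
P[3]: S = E(K, 215) = 90; 107 ⊕ 90 = 49.
P[4]: S = E(K, 90) = 65; 51 ⊕ 65 = 114.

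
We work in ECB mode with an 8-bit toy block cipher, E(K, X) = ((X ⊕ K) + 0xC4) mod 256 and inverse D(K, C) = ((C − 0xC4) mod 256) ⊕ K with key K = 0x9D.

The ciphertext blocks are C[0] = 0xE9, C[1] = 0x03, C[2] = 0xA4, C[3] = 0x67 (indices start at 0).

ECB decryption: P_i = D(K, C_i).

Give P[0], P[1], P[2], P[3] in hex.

P[0]: D(K, 0xE9) = 0xB8.
P[1]: D(K, 0x03) = 0xA2.
P[2]: D(K, 0xA4) = 0x7D.
P[3]: D(K, 0x67) = 0x3E.

P[0] = 0xB8, P[1] = 0xA2, P[2] = 0x7D, P[3] = 0x3E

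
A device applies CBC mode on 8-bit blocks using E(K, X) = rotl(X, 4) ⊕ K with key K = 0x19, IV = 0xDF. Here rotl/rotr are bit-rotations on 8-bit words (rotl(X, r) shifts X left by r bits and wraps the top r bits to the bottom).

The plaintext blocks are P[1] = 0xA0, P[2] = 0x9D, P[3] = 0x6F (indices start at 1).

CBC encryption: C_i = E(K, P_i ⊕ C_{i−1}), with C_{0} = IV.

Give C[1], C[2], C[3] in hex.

C[1]: P[1] ⊕ 0xDF = 0x7F; E(K, 0x7F) = 0xEE.
C[2]: P[2] ⊕ 0xEE = 0x73; E(K, 0x73) = 0x2E.
C[3]: P[3] ⊕ 0x2E = 0x41; E(K, 0x41) = 0x0D.

C[1] = 0xEE, C[2] = 0x2E, C[3] = 0x0D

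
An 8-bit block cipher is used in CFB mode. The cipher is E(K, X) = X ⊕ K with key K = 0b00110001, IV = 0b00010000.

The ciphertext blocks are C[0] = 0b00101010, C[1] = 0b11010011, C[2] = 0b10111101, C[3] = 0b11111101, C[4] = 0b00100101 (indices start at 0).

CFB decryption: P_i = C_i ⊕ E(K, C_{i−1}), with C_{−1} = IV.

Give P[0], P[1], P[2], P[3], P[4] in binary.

P[0]: E(K, 0b00010000) = 0b00100001; 0b00101010 ⊕ 0b00100001 = 0b00001011.
P[1]: E(K, 0b00101010) = 0b00011011; 0b11010011 ⊕ 0b00011011 = 0b11001000.
P[2]: E(K, 0b11010011) = 0b11100010; 0b10111101 ⊕ 0b11100010 = 0b01011111.
P[3]: E(K, 0b10111101) = 0b10001100; 0b11111101 ⊕ 0b10001100 = 0b01110001.
P[4]: E(K, 0b11111101) = 0b11001100; 0b00100101 ⊕ 0b11001100 = 0b11101001.

P[0] = 0b00001011, P[1] = 0b11001000, P[2] = 0b01011111, P[3] = 0b01110001, P[4] = 0b11101001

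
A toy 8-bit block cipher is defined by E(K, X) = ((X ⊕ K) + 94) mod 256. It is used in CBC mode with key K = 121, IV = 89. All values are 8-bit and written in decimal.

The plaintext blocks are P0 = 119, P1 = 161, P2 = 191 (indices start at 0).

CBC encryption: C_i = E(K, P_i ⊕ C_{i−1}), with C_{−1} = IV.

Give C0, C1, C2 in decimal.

C0 = 181, C1 = 203, C2 = 107

C0: P0 ⊕ 89 = 46; E(K, 46) = 181.
C1: P1 ⊕ 181 = 20; E(K, 20) = 203.
C2: P2 ⊕ 203 = 116; E(K, 116) = 107.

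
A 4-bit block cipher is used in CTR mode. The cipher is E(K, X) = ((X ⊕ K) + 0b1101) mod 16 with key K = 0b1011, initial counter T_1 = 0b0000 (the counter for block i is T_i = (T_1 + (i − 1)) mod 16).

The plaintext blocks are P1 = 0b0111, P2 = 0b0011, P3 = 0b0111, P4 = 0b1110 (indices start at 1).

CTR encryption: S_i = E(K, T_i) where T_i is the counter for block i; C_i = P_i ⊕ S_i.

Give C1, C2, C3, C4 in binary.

C1 = 0b1111, C2 = 0b0100, C3 = 0b0001, C4 = 0b1011

C1: T = 0b0000, S = E(K, T) = 0b1000; 0b0111 ⊕ 0b1000 = 0b1111.
C2: T = 0b0001, S = E(K, T) = 0b0111; 0b0011 ⊕ 0b0111 = 0b0100.
C3: T = 0b0010, S = E(K, T) = 0b0110; 0b0111 ⊕ 0b0110 = 0b0001.
C4: T = 0b0011, S = E(K, T) = 0b0101; 0b1110 ⊕ 0b0101 = 0b1011.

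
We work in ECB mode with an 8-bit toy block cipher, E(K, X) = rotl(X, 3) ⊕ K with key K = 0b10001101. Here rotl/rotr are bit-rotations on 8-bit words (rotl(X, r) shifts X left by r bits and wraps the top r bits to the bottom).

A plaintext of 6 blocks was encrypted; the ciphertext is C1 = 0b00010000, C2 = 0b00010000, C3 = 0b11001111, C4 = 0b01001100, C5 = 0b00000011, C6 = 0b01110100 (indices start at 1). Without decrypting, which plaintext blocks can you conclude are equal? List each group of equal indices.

P1 = P2

ECB encrypts each block independently with the same key, so equal ciphertext blocks imply equal plaintext blocks.
C1 = C2 = 0b00010000, so P1 = P2.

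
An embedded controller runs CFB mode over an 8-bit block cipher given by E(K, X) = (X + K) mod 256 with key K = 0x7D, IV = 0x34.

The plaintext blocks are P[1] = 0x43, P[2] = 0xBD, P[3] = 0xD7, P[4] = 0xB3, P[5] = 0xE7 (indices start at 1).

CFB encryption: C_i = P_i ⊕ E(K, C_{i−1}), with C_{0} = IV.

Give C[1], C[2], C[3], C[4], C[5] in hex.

C[1]: E(K, 0x34) = 0xB1; 0x43 ⊕ 0xB1 = 0xF2.
C[2]: E(K, 0xF2) = 0x6F; 0xBD ⊕ 0x6F = 0xD2.
C[3]: E(K, 0xD2) = 0x4F; 0xD7 ⊕ 0x4F = 0x98.
C[4]: E(K, 0x98) = 0x15; 0xB3 ⊕ 0x15 = 0xA6.
C[5]: E(K, 0xA6) = 0x23; 0xE7 ⊕ 0x23 = 0xC4.

C[1] = 0xF2, C[2] = 0xD2, C[3] = 0x98, C[4] = 0xA6, C[5] = 0xC4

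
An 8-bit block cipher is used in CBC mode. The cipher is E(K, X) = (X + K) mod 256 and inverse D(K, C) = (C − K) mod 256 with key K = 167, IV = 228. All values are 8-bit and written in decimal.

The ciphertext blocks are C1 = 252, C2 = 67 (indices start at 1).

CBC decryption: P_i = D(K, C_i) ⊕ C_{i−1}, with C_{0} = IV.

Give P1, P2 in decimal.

P1 = 177, P2 = 96

P1: D(K, 252) = 85; 85 ⊕ 228 = 177.
P2: D(K, 67) = 156; 156 ⊕ 252 = 96.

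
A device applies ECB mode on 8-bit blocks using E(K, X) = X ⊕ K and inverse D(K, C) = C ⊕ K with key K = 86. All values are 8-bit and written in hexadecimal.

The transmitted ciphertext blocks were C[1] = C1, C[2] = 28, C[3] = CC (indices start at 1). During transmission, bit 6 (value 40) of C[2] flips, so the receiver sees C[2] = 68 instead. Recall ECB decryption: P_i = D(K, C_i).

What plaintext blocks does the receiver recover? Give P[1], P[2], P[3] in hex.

P[1] = 47, P[2] = EE, P[3] = 4A

Only C[2] changed, to 68. In ECB, a change in C_i affects only P_i. Decrypting the received ciphertext:
P[1]: D(K, C1) = 47.
P[2]: D(K, 68) = EE.
P[3]: D(K, CC) = 4A.
Blocks that differ from the original plaintext: P[2].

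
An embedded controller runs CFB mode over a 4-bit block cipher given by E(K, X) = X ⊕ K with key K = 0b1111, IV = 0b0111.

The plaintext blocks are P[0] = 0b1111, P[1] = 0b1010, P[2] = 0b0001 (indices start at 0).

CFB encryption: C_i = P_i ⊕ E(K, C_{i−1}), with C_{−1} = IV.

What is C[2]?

C[0]: E(K, 0b0111) = 0b1000; 0b1111 ⊕ 0b1000 = 0b0111.
C[1]: E(K, 0b0111) = 0b1000; 0b1010 ⊕ 0b1000 = 0b0010.
C[2]: E(K, 0b0010) = 0b1101; 0b0001 ⊕ 0b1101 = 0b1100.

C[2] = 0b1100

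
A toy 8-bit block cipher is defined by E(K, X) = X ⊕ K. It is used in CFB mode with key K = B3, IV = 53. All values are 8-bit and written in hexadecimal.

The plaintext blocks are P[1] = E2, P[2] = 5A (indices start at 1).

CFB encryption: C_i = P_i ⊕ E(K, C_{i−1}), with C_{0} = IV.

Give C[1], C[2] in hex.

C[1] = 02, C[2] = EB

C[1]: E(K, 53) = E0; E2 ⊕ E0 = 02.
C[2]: E(K, 02) = B1; 5A ⊕ B1 = EB.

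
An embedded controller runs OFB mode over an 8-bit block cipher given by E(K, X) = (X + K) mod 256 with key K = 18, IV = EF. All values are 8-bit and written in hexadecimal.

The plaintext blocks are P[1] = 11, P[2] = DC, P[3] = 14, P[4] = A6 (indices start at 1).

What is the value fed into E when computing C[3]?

OFB encryption: S_i = E(K, S_{i−1}) with S_{0} = IV; C_i = P_i ⊕ S_i.
C[1]: S = E(K, EF) = 07; 11 ⊕ 07 = 16.
C[2]: S = E(K, 07) = 1F; DC ⊕ 1F = C3.
C[3]: S = E(K, 1F) = 37; 14 ⊕ 37 = 23.
So the input to E for block [3] is 1F.

1F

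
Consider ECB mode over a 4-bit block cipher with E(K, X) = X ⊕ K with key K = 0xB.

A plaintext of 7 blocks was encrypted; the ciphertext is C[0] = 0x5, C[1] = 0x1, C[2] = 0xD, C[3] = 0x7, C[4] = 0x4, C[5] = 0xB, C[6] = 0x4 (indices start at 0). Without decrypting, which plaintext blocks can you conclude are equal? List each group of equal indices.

P[4] = P[6]

ECB encrypts each block independently with the same key, so equal ciphertext blocks imply equal plaintext blocks.
C[4] = C[6] = 0x4, so P[4] = P[6].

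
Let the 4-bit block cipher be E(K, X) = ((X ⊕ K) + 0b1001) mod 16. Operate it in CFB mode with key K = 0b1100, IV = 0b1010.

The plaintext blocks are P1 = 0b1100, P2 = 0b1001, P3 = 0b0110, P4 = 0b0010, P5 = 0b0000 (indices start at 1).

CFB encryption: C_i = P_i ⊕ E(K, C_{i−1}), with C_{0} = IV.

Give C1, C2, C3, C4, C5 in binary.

C1 = 0b0011, C2 = 0b0001, C3 = 0b0000, C4 = 0b0111, C5 = 0b0100

C1: E(K, 0b1010) = 0b1111; 0b1100 ⊕ 0b1111 = 0b0011.
C2: E(K, 0b0011) = 0b1000; 0b1001 ⊕ 0b1000 = 0b0001.
C3: E(K, 0b0001) = 0b0110; 0b0110 ⊕ 0b0110 = 0b0000.
C4: E(K, 0b0000) = 0b0101; 0b0010 ⊕ 0b0101 = 0b0111.
C5: E(K, 0b0111) = 0b0100; 0b0000 ⊕ 0b0100 = 0b0100.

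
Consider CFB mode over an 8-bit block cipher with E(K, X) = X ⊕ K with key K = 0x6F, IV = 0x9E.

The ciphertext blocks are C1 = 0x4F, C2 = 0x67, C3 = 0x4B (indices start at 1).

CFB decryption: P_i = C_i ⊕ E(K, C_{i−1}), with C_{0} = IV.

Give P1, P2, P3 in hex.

P1 = 0xBE, P2 = 0x47, P3 = 0x43

P1: E(K, 0x9E) = 0xF1; 0x4F ⊕ 0xF1 = 0xBE.
P2: E(K, 0x4F) = 0x20; 0x67 ⊕ 0x20 = 0x47.
P3: E(K, 0x67) = 0x08; 0x4B ⊕ 0x08 = 0x43.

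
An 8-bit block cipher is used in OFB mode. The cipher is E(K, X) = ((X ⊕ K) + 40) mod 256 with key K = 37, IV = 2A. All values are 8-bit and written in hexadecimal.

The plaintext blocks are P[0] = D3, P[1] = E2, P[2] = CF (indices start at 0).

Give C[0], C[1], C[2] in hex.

C[0] = 8E, C[1] = 48, C[2] = 12

OFB encryption: S_i = E(K, S_{i−1}) with S_{−1} = IV; C_i = P_i ⊕ S_i.
C[0]: S = E(K, 2A) = 5D; D3 ⊕ 5D = 8E.
C[1]: S = E(K, 5D) = AA; E2 ⊕ AA = 48.
C[2]: S = E(K, AA) = DD; CF ⊕ DD = 12.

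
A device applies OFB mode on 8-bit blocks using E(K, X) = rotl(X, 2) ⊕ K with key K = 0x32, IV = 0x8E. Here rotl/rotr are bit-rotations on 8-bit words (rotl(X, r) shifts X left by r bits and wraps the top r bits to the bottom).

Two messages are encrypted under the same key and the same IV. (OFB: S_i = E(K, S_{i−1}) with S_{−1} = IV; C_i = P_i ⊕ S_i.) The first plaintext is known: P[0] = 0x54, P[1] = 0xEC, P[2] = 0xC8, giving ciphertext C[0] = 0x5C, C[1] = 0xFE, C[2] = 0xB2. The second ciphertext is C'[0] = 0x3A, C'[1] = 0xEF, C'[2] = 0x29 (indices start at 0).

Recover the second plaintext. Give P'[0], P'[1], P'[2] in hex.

In OFB with a reused IV, both messages share the same keystream S_i, so C_i ⊕ C'_i = P_i ⊕ P'_i and thus P'_i = P_i ⊕ C_i ⊕ C'_i.
P'[0]: 0x54 ⊕ 0x5C ⊕ 0x3A = 0x32.
P'[1]: 0xEC ⊕ 0xFE ⊕ 0xEF = 0xFD.
P'[2]: 0xC8 ⊕ 0xB2 ⊕ 0x29 = 0x53.

P'[0] = 0x32, P'[1] = 0xFD, P'[2] = 0x53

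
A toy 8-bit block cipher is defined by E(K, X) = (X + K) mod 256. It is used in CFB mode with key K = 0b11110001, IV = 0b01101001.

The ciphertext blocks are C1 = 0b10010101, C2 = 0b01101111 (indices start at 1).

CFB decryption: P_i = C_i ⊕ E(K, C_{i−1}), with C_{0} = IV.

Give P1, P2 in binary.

P1 = 0b11001111, P2 = 0b11101001

P1: E(K, 0b01101001) = 0b01011010; 0b10010101 ⊕ 0b01011010 = 0b11001111.
P2: E(K, 0b10010101) = 0b10000110; 0b01101111 ⊕ 0b10000110 = 0b11101001.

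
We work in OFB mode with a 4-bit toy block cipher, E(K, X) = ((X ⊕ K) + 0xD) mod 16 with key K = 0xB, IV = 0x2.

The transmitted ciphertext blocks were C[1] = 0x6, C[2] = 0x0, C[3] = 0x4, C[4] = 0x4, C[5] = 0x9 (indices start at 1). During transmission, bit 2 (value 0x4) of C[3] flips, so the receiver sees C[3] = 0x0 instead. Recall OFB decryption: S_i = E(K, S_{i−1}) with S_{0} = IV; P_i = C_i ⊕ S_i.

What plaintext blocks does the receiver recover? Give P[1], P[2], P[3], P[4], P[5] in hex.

Only C[3] changed, to 0x0. In OFB, a change in C_i flips the same bit in P_i only; the keystream is unaffected. Decrypting the received ciphertext:
P[1]: S = E(K, 0x2) = 0x6; 0x6 ⊕ 0x6 = 0x0.
P[2]: S = E(K, 0x6) = 0xA; 0x0 ⊕ 0xA = 0xA.
P[3]: S = E(K, 0xA) = 0xE; 0x0 ⊕ 0xE = 0xE.
P[4]: S = E(K, 0xE) = 0x2; 0x4 ⊕ 0x2 = 0x6.
P[5]: S = E(K, 0x2) = 0x6; 0x9 ⊕ 0x6 = 0xF.
Blocks that differ from the original plaintext: P[3].

P[1] = 0x0, P[2] = 0xA, P[3] = 0xE, P[4] = 0x6, P[5] = 0xF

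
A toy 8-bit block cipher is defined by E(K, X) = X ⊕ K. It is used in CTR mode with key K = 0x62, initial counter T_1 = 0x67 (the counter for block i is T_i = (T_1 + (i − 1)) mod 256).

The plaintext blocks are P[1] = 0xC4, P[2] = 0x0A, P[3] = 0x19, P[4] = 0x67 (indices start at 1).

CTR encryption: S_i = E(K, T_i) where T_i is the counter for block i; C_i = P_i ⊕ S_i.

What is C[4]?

C[1]: T = 0x67, S = E(K, T) = 0x05; 0xC4 ⊕ 0x05 = 0xC1.
C[2]: T = 0x68, S = E(K, T) = 0x0A; 0x0A ⊕ 0x0A = 0x00.
C[3]: T = 0x69, S = E(K, T) = 0x0B; 0x19 ⊕ 0x0B = 0x12.
C[4]: T = 0x6A, S = E(K, T) = 0x08; 0x67 ⊕ 0x08 = 0x6F.

C[4] = 0x6F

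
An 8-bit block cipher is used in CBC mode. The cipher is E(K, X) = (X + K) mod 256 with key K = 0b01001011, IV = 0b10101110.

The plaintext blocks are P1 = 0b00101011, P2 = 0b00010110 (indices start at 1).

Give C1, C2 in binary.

CBC encryption: C_i = E(K, P_i ⊕ C_{i−1}), with C_{0} = IV.
C1: P1 ⊕ 0b10101110 = 0b10000101; E(K, 0b10000101) = 0b11010000.
C2: P2 ⊕ 0b11010000 = 0b11000110; E(K, 0b11000110) = 0b00010001.

C1 = 0b11010000, C2 = 0b00010001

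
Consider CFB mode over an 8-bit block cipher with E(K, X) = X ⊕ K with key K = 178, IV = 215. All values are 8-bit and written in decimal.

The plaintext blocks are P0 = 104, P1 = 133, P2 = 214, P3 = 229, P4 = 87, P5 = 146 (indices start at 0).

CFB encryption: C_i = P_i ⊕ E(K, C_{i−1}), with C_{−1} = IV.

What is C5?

C5 = 204

C0: E(K, 215) = 101; 104 ⊕ 101 = 13.
C1: E(K, 13) = 191; 133 ⊕ 191 = 58.
C2: E(K, 58) = 136; 214 ⊕ 136 = 94.
C3: E(K, 94) = 236; 229 ⊕ 236 = 9.
C4: E(K, 9) = 187; 87 ⊕ 187 = 236.
C5: E(K, 236) = 94; 146 ⊕ 94 = 204.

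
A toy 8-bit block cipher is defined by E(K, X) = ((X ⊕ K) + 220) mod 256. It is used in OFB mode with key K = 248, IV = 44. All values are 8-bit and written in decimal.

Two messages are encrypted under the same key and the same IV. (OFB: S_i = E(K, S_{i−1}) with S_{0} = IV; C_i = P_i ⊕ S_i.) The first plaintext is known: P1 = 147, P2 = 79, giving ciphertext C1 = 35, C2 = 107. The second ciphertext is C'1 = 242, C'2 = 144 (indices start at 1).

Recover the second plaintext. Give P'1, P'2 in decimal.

In OFB with a reused IV, both messages share the same keystream S_i, so C_i ⊕ C'_i = P_i ⊕ P'_i and thus P'_i = P_i ⊕ C_i ⊕ C'_i.
P'1: 147 ⊕ 35 ⊕ 242 = 66.
P'2: 79 ⊕ 107 ⊕ 144 = 180.

P'1 = 66, P'2 = 180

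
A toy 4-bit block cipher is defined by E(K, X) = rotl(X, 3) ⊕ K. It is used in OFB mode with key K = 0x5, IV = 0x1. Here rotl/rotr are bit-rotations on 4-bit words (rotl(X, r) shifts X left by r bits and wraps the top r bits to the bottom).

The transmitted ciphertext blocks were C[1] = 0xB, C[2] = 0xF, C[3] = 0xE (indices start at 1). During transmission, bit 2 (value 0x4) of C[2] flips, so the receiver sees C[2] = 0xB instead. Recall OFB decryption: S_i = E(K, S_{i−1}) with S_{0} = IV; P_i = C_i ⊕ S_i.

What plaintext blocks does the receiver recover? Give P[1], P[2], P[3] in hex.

P[1] = 0x6, P[2] = 0x0, P[3] = 0x6

Only C[2] changed, to 0xB. In OFB, a change in C_i flips the same bit in P_i only; the keystream is unaffected. Decrypting the received ciphertext:
P[1]: S = E(K, 0x1) = 0xD; 0xB ⊕ 0xD = 0x6.
P[2]: S = E(K, 0xD) = 0xB; 0xB ⊕ 0xB = 0x0.
P[3]: S = E(K, 0xB) = 0x8; 0xE ⊕ 0x8 = 0x6.
Blocks that differ from the original plaintext: P[2].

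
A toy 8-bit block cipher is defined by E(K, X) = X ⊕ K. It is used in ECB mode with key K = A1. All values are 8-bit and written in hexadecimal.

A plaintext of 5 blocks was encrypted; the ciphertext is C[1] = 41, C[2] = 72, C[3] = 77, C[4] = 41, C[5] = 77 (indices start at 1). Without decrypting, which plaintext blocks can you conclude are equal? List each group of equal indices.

P[1] = P[4]; P[3] = P[5]

ECB encrypts each block independently with the same key, so equal ciphertext blocks imply equal plaintext blocks.
C[1] = C[4] = 41, so P[1] = P[4].
C[3] = C[5] = 77, so P[3] = P[5].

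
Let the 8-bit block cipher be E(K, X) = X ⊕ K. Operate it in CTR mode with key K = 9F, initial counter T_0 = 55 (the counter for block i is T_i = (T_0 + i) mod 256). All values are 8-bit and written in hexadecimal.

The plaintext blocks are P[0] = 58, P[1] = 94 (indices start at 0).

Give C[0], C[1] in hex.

C[0] = 92, C[1] = 5D

CTR encryption: S_i = E(K, T_i) where T_i is the counter for block i; C_i = P_i ⊕ S_i.
C[0]: T = 55, S = E(K, T) = CA; 58 ⊕ CA = 92.
C[1]: T = 56, S = E(K, T) = C9; 94 ⊕ C9 = 5D.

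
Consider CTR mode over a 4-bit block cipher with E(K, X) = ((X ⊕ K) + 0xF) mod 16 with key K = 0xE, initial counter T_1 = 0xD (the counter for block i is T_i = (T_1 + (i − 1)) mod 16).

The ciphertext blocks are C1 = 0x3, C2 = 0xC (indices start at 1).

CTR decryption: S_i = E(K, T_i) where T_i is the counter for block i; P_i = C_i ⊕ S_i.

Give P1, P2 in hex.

P1: T = 0xD, S = E(K, T) = 0x2; 0x3 ⊕ 0x2 = 0x1.
P2: T = 0xE, S = E(K, T) = 0xF; 0xC ⊕ 0xF = 0x3.

P1 = 0x1, P2 = 0x3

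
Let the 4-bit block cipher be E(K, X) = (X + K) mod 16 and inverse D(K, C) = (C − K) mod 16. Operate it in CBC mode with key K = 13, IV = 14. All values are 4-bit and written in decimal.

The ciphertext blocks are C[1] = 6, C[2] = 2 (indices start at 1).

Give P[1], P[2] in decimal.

P[1] = 7, P[2] = 3

CBC decryption: P_i = D(K, C_i) ⊕ C_{i−1}, with C_{0} = IV.
P[1]: D(K, 6) = 9; 9 ⊕ 14 = 7.
P[2]: D(K, 2) = 5; 5 ⊕ 6 = 3.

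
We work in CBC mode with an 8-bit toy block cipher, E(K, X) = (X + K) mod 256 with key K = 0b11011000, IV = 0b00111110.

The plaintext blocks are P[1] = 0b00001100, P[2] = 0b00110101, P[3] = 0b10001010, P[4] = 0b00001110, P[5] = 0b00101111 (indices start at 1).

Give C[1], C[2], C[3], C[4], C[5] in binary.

C[1] = 0b00001010, C[2] = 0b00010111, C[3] = 0b01110101, C[4] = 0b01010011, C[5] = 0b01010100

CBC encryption: C_i = E(K, P_i ⊕ C_{i−1}), with C_{0} = IV.
C[1]: P[1] ⊕ 0b00111110 = 0b00110010; E(K, 0b00110010) = 0b00001010.
C[2]: P[2] ⊕ 0b00001010 = 0b00111111; E(K, 0b00111111) = 0b00010111.
C[3]: P[3] ⊕ 0b00010111 = 0b10011101; E(K, 0b10011101) = 0b01110101.
C[4]: P[4] ⊕ 0b01110101 = 0b01111011; E(K, 0b01111011) = 0b01010011.
C[5]: P[5] ⊕ 0b01010011 = 0b01111100; E(K, 0b01111100) = 0b01010100.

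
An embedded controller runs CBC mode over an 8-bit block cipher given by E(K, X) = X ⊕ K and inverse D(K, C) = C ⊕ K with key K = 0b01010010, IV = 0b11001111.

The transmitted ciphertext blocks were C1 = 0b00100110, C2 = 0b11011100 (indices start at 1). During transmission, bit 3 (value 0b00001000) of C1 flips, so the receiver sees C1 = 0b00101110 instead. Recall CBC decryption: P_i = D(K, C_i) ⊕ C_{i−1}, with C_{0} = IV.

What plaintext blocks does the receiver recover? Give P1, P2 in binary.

Only C1 changed, to 0b00101110. In CBC, a change in C_i garbles P_i and flips the same bit in P_{i+1}. Decrypting the received ciphertext:
P1: D(K, 0b00101110) = 0b01111100; 0b01111100 ⊕ 0b11001111 = 0b10110011.
P2: D(K, 0b11011100) = 0b10001110; 0b10001110 ⊕ 0b00101110 = 0b10100000.
Blocks that differ from the original plaintext: P1, P2.

P1 = 0b10110011, P2 = 0b10100000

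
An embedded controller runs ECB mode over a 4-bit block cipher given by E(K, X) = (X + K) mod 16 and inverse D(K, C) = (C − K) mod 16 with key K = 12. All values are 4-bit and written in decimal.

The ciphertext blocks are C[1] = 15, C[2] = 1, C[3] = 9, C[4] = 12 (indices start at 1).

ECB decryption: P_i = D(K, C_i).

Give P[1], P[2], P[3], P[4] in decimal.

P[1]: D(K, 15) = 3.
P[2]: D(K, 1) = 5.
P[3]: D(K, 9) = 13.
P[4]: D(K, 12) = 0.

P[1] = 3, P[2] = 5, P[3] = 13, P[4] = 0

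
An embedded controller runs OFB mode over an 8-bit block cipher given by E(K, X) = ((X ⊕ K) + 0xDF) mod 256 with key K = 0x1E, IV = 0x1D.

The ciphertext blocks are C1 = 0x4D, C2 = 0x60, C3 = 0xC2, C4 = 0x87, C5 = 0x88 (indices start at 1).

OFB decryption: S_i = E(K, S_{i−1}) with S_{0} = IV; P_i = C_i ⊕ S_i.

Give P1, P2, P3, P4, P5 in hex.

P1: S = E(K, 0x1D) = 0xE2; 0x4D ⊕ 0xE2 = 0xAF.
P2: S = E(K, 0xE2) = 0xDB; 0x60 ⊕ 0xDB = 0xBB.
P3: S = E(K, 0xDB) = 0xA4; 0xC2 ⊕ 0xA4 = 0x66.
P4: S = E(K, 0xA4) = 0x99; 0x87 ⊕ 0x99 = 0x1E.
P5: S = E(K, 0x99) = 0x66; 0x88 ⊕ 0x66 = 0xEE.

P1 = 0xAF, P2 = 0xBB, P3 = 0x66, P4 = 0x1E, P5 = 0xEE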